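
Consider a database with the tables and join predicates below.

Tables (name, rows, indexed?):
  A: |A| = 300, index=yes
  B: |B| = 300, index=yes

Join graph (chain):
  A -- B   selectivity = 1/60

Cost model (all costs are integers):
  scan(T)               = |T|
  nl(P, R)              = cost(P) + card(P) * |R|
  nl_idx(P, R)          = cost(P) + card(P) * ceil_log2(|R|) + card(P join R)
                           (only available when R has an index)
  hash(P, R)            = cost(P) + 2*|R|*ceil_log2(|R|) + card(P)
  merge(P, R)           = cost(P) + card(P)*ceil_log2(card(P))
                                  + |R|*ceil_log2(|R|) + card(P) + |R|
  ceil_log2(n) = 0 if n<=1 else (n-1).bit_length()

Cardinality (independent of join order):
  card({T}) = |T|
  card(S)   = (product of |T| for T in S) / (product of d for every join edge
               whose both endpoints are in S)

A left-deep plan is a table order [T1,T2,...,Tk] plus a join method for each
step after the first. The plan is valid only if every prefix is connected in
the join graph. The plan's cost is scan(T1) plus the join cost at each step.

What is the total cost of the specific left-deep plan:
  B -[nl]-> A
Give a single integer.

90300

step 1: scan B: cost=300, card=300
step 2: join A via nl
    card(P join A) = 300*300/(60) = 1500
    cost = 300 + 300*300 = 90300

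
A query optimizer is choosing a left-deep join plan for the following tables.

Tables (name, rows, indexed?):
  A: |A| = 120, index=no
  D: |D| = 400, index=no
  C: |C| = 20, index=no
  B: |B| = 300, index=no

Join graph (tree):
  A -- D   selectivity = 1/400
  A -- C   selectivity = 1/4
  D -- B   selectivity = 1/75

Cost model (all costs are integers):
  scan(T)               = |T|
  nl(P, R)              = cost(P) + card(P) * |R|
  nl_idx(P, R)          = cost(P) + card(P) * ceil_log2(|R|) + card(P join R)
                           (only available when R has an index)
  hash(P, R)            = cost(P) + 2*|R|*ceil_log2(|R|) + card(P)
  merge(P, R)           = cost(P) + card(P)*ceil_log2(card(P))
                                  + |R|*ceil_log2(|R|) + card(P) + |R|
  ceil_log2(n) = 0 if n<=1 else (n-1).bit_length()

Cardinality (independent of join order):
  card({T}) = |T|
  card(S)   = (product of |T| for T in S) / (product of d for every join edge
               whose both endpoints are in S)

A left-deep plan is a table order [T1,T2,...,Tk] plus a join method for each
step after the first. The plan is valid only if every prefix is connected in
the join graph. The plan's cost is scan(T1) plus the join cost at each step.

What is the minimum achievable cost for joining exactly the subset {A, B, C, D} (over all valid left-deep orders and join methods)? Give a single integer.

Selinger DP over subsets of {A,B,C,D}:
  {A}: scan cost=120, card=120
  {D}: scan cost=400, card=400
  {C}: scan cost=20, card=20
  {B}: scan cost=300, card=300
  {AD}: card=120; try (A,hash)→2480, (D,merge)→5080, (A,merge)→5360, (D,hash)→7440, (D,nl)→48120, (A,nl)→48400; best=2480 via (A,hash)
  {AC}: card=600; try (C,hash)→440, (A,merge)→1100, (C,merge)→1200, (A,hash)→1720, (A,nl)→2420, (C,nl)→2520; best=440 via (C,hash)
  {BD}: card=1600; try (B,hash)→6200, (D,merge)→7300, (B,merge)→7400, (D,hash)→7800, (D,nl)→120300, (B,nl)→120400; best=6200 via (B,hash)
  {ACD}: card=600; try (C,hash)→2800, (C,merge)→3560, (C,nl)→4880, (D,hash)→8240, (D,merge)→11040, (D,nl)→240440; best=2800 via (C,hash)
  {ABD}: card=480; try (B,merge)→6440, (B,hash)→8000, (A,hash)→9480, (A,merge)→26360, (B,nl)→38480, (A,nl)→198200; best=6440 via (B,merge)
  {ABCD}: card=2400; try (C,hash)→7120, (B,hash)→8800, (C,merge)→11360, (B,merge)→12400, (C,nl)→16040, (B,nl)→182800; best=7120 via (C,hash)

7120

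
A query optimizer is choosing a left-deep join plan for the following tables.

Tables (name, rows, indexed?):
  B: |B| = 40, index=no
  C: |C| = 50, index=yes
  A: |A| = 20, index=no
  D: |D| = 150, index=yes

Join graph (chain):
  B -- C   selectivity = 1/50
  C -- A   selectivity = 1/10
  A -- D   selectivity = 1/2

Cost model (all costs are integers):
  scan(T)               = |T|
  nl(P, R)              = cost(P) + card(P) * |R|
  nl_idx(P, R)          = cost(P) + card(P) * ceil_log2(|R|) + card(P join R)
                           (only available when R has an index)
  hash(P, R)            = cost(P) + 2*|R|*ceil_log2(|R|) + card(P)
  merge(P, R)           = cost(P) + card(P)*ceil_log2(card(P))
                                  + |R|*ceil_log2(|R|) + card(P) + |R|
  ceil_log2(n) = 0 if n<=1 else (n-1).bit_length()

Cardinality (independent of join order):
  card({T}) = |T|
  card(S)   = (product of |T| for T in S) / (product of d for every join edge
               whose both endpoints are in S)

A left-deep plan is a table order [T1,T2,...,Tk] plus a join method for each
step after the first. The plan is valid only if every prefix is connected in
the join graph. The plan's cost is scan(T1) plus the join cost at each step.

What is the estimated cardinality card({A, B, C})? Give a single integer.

Tables in S: A(20), B(40), C(50)
Edges inside S: B-C(d=50), C-A(d=10)
numerator = 20 * 40 * 50 = 40000
denominator = 50 * 10 = 500
card(S) = 40000 / 500 = 80

80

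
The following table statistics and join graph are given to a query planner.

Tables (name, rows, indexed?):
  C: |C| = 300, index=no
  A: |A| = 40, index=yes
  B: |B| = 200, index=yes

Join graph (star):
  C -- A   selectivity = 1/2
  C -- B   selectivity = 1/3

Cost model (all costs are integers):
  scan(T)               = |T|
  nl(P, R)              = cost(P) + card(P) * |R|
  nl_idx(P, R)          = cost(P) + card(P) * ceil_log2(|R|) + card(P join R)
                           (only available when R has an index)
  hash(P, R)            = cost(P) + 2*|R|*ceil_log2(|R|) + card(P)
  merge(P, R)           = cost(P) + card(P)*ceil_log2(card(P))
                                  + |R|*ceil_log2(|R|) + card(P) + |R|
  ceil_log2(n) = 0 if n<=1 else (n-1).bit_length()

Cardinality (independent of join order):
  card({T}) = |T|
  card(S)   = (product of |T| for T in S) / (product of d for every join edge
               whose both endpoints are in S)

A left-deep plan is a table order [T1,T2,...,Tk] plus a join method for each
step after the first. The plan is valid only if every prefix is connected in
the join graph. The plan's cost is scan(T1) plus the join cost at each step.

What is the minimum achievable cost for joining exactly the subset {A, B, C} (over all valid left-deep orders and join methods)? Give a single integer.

Selinger DP over subsets of {A,B,C}:
  {C}: scan cost=300, card=300
  {A}: scan cost=40, card=40
  {B}: scan cost=200, card=200
  {AC}: card=6000; try (A,hash)→1080, (C,merge)→3320, (A,merge)→3580, (C,hash)→5480, (A,nl_idx)→8100, (C,nl)→12040 …(+1); best=1080 via (A,hash)
  {BC}: card=20000; try (B,hash)→3800, (C,merge)→5000, (B,merge)→5100, (C,hash)→5800, (B,nl_idx)→22700, (C,nl)→60200 …(+1); best=3800 via (B,hash)
  {ABC}: card=400000; try (B,hash)→10280, (A,hash)→24280, (B,merge)→86880, (A,merge)→324080, (B,nl_idx)→449080, (A,nl_idx)→523800 …(+2); best=10280 via (B,hash)

10280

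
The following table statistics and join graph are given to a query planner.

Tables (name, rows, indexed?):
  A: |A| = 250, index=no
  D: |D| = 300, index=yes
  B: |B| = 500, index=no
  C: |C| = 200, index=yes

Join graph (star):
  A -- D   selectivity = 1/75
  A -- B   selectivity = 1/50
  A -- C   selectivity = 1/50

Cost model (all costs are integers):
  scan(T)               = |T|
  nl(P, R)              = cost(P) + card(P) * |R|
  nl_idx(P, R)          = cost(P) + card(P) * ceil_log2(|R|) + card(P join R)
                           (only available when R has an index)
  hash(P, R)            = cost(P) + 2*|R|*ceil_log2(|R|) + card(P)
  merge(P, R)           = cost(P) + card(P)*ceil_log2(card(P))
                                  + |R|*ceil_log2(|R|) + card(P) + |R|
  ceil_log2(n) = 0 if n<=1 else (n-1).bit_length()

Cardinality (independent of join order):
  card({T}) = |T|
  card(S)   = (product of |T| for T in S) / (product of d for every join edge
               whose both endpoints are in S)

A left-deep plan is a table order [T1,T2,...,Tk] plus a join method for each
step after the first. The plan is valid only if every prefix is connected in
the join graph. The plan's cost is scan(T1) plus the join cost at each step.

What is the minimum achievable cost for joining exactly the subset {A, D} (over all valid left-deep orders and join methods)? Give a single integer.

3500

Selinger DP over subsets of {A,D}:
  {A}: scan cost=250, card=250
  {D}: scan cost=300, card=300
  {AD}: card=1000; try (D,nl_idx)→3500, (A,hash)→4600, (D,merge)→5500, (A,merge)→5550, (D,hash)→5900, (D,nl)→75250 …(+1); best=3500 via (D,nl_idx)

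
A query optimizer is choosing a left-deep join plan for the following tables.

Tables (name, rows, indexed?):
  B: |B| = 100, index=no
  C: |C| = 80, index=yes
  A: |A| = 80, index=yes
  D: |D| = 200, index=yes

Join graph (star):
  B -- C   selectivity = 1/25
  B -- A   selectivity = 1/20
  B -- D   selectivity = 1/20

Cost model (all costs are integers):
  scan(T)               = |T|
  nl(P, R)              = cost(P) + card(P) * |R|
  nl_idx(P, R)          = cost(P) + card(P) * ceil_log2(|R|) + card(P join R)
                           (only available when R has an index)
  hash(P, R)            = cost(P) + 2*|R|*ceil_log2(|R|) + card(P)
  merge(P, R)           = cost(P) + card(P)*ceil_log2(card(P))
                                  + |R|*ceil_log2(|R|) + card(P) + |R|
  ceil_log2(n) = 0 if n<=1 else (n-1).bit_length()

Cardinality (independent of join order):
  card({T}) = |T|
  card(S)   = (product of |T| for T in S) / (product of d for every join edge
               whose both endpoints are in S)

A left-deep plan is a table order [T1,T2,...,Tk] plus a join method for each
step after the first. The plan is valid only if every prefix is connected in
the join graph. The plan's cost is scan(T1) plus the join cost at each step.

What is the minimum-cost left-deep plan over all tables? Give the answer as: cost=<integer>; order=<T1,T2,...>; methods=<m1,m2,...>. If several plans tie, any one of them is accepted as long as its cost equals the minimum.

Selinger DP (subsets sized 1..n):
  {B}: scan cost=100, card=100
  {C}: scan cost=80, card=80
  {A}: scan cost=80, card=80
  {D}: scan cost=200, card=200
  {BC}: card=320; try (C,nl_idx)→1120, (C,hash)→1320, (B,merge)→1520, (C,merge)→1540, (B,hash)→1560, (B,nl)→8080 …(+1); best=1120 via (C,nl_idx)
  {AB}: card=400; try (A,nl_idx)→1200, (A,hash)→1320, (B,merge)→1520, (A,merge)→1540, (B,hash)→1560, (B,nl)→8080 …(+1); best=1200 via (A,nl_idx)
  {BD}: card=1000; try (B,hash)→1800, (D,nl_idx)→1900, (D,merge)→2700, (B,merge)→2800, (D,hash)→3400, (D,nl)→20100 …(+1); best=1800 via (B,hash)
  {ABC}: card=1280; try (A,hash)→2560, (C,hash)→2720, (A,nl_idx)→4640, (A,merge)→4960, (C,nl_idx)→5280, (C,merge)→5840 …(+2); best=2560 via (A,hash)
  {BCD}: card=3200; try (C,hash)→3920, (D,hash)→4640, (D,merge)→6120, (D,nl_idx)→6880, (C,nl_idx)→12000, (C,merge)→13440 …(+2); best=3920 via (C,hash)
  {ABD}: card=4000; try (A,hash)→3920, (D,hash)→4800, (D,merge)→7000, (D,nl_idx)→8400, (A,nl_idx)→12800, (A,merge)→13440 …(+2); best=3920 via (A,hash)
  {ABCD}: card=12800; try (D,hash)→7040, (A,hash)→8240, (C,hash)→9040, (D,merge)→19720, (D,nl_idx)→25600, (A,nl_idx)→39120 …(+6); best=7040 via (D,hash)

cost=7040; order=B,C,A,D; methods=nl_idx,hash,hash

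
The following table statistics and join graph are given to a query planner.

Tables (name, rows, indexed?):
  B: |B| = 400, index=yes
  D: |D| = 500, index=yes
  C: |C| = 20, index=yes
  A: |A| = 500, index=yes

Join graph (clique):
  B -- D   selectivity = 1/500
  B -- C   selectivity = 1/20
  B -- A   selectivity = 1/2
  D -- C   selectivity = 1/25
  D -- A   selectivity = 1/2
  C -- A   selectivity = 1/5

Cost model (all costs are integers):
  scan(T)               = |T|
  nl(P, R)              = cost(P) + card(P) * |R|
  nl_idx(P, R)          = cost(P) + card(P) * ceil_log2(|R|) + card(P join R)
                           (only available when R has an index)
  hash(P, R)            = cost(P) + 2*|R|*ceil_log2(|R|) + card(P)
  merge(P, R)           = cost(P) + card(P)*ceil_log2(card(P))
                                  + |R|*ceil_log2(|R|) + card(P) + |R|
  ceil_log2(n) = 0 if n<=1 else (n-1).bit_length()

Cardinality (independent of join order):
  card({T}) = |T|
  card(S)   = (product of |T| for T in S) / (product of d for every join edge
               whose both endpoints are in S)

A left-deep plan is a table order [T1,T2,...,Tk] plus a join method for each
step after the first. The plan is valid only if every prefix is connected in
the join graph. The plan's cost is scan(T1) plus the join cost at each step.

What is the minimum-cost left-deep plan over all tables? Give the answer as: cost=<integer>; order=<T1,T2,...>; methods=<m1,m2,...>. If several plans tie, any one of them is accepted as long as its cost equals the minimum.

cost=4760; order=C,B,D,A; methods=nl_idx,nl_idx,nl_idx

Selinger DP (subsets sized 1..n):
  {B}: scan cost=400, card=400
  {D}: scan cost=500, card=500
  {C}: scan cost=20, card=20
  {A}: scan cost=500, card=500
  {BD}: card=400; try (D,nl_idx)→4400, (B,nl_idx)→5400, (B,hash)→8200, (D,merge)→9400, (B,merge)→9500, (D,hash)→9800 …(+2); best=4400 via (D,nl_idx)
  {BC}: card=400; try (B,nl_idx)→600, (C,hash)→1000, (C,nl_idx)→2800, (B,merge)→4140, (C,merge)→4520, (B,hash)→7240 …(+2); best=600 via (B,nl_idx)
  {AB}: card=100000; try (B,hash)→8200, (A,merge)→9400, (B,merge)→9500, (A,hash)→9800, (A,nl_idx)→104000, (B,nl_idx)→105000 …(+2); best=8200 via (B,hash)
  {CD}: card=400; try (D,nl_idx)→600, (C,hash)→1200, (C,nl_idx)→3400, (D,merge)→5140, (C,merge)→5620, (D,hash)→9040 …(+2); best=600 via (D,nl_idx)
  {AD}: card=125000; try (D,hash)→10000, (A,hash)→10000, (D,merge)→10500, (A,merge)→10500, (D,nl_idx)→130000, (A,nl_idx)→130000 …(+2); best=10000 via (D,hash)
  {AC}: card=2000; try (C,hash)→1200, (A,nl_idx)→2200, (C,nl_idx)→5000, (A,merge)→5140, (C,merge)→5620, (A,hash)→9040 …(+2); best=1200 via (C,hash)
  {BCD}: card=16; try (D,nl_idx)→4216, (B,nl_idx)→4216, (C,hash)→5000, (C,nl_idx)→6416, (B,hash)→8200, (C,merge)→8520 …(+6); best=4216 via (D,nl_idx)
  {ABD}: card=50000; try (A,merge)→13400, (A,hash)→13800, (A,nl_idx)→58000, (D,hash)→117200, (B,hash)→142200, (A,nl)→204400 …(+6); best=13400 via (A,merge)
  {ABC}: card=20000; try (A,merge)→9600, (A,hash)→10000, (B,hash)→10400, (A,nl_idx)→24200, (B,merge)→29200, (B,nl_idx)→39200 …(+6); best=9600 via (A,merge)
  {ACD}: card=20000; try (A,merge)→9600, (A,hash)→10000, (D,hash)→12200, (A,nl_idx)→24200, (D,merge)→30200, (D,nl_idx)→39200 …(+6); best=9600 via (A,merge)
  {ABCD}: card=400; try (A,nl_idx)→4760, (A,merge)→9296, (A,nl)→12216, (A,hash)→13232, (B,hash)→36800, (D,hash)→38600 …(+10); best=4760 via (A,nl_idx)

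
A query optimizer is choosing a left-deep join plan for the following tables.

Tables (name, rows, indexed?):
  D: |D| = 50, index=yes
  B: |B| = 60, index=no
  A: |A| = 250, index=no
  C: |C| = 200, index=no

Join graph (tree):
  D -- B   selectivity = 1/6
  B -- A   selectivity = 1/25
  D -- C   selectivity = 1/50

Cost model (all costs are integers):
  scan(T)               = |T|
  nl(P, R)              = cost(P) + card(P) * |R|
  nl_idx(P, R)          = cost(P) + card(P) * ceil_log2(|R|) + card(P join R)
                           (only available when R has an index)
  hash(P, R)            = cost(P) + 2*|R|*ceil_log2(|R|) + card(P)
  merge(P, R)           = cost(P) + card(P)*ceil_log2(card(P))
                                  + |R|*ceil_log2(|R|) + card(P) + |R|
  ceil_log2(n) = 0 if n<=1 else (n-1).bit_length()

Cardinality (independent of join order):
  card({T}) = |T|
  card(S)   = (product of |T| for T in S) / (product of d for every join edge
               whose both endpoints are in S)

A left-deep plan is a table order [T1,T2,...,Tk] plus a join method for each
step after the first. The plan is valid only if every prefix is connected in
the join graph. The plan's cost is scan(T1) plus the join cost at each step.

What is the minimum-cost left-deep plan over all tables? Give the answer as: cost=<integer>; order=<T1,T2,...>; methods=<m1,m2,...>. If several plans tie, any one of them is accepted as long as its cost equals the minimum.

Selinger DP (subsets sized 1..n):
  {D}: scan cost=50, card=50
  {B}: scan cost=60, card=60
  {A}: scan cost=250, card=250
  {C}: scan cost=200, card=200
  {BD}: card=500; try (D,hash)→720, (B,hash)→820, (B,merge)→820, (D,merge)→830, (D,nl_idx)→920, (B,nl)→3050 …(+1); best=720 via (D,hash)
  {CD}: card=200; try (D,hash)→1000, (D,nl_idx)→1600, (C,merge)→2200, (D,merge)→2350, (C,hash)→3300, (C,nl)→10050 …(+1); best=1000 via (D,hash)
  {AB}: card=600; try (B,hash)→1220, (A,merge)→2730, (B,merge)→2920, (A,hash)→4120, (A,nl)→15060, (B,nl)→15250; best=1220 via (B,hash)
  {ABD}: card=5000; try (D,hash)→2420, (A,hash)→5220, (A,merge)→7970, (D,merge)→8170, (D,nl_idx)→9820, (D,nl)→31220 …(+1); best=2420 via (D,hash)
  {BCD}: card=2000; try (B,hash)→1920, (B,merge)→3220, (C,hash)→4420, (C,merge)→7520, (B,nl)→13000, (C,nl)→100720; best=1920 via (B,hash)
  {ABCD}: card=20000; try (A,hash)→7920, (C,hash)→10620, (A,merge)→28170, (C,merge)→74220, (A,nl)→501920, (C,nl)→1002420; best=7920 via (A,hash)

cost=7920; order=C,D,B,A; methods=hash,hash,hash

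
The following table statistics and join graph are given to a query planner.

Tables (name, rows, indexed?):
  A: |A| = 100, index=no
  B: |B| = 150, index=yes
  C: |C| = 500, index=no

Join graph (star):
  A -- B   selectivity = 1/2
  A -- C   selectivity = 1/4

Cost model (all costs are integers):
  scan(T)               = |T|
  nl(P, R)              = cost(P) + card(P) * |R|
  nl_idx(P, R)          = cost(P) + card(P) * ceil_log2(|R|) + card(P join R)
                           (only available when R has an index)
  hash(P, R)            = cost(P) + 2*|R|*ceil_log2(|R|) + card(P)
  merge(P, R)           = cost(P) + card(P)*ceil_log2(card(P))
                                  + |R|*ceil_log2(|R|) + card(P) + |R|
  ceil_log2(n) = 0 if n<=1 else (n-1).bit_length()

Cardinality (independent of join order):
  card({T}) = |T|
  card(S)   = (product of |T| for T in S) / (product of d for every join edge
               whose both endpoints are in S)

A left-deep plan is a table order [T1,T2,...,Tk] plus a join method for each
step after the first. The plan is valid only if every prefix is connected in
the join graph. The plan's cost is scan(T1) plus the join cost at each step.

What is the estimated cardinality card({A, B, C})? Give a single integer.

Tables in S: A(100), B(150), C(500)
Edges inside S: A-B(d=2), A-C(d=4)
numerator = 100 * 150 * 500 = 7500000
denominator = 2 * 4 = 8
card(S) = 7500000 / 8 = 937500

937500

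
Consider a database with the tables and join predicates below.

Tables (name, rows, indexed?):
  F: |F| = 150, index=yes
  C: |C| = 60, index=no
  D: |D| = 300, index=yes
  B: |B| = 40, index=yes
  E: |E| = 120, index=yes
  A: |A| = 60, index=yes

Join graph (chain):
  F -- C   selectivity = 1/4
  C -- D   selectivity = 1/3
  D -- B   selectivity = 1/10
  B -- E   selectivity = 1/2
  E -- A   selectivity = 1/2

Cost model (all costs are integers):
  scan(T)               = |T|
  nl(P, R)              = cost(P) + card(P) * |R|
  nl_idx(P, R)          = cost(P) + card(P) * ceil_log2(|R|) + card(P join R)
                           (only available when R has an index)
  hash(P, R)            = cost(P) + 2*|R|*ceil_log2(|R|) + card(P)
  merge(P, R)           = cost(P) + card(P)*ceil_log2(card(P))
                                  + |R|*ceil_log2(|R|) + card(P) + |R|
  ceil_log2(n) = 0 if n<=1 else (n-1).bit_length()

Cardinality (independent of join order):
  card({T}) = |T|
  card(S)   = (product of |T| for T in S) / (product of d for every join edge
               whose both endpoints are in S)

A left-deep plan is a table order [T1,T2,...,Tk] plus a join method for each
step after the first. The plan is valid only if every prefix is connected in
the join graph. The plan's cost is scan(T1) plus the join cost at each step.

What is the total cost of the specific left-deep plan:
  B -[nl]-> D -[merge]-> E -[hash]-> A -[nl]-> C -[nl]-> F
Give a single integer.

step 1: scan B: cost=40, card=40
step 2: join D via nl
    card(P join D) = 40*300/(10) = 1200
    cost = 40 + 40*300 = 12040
step 3: join E via merge
    card(P join E) = 1200*120/(2) = 72000
    cost = 12040 + 1200*11 + 120*7 + 1200 + 120 = 27400
step 4: join A via hash
    card(P join A) = 72000*60/(2) = 2160000
    cost = 27400 + 2*60*6 + 72000 = 100120
step 5: join C via nl
    card(P join C) = 2160000*60/(3) = 43200000
    cost = 100120 + 2160000*60 = 129700120
step 6: join F via nl
    card(P join F) = 43200000*150/(4) = 1620000000
    cost = 129700120 + 43200000*150 = 6609700120

6609700120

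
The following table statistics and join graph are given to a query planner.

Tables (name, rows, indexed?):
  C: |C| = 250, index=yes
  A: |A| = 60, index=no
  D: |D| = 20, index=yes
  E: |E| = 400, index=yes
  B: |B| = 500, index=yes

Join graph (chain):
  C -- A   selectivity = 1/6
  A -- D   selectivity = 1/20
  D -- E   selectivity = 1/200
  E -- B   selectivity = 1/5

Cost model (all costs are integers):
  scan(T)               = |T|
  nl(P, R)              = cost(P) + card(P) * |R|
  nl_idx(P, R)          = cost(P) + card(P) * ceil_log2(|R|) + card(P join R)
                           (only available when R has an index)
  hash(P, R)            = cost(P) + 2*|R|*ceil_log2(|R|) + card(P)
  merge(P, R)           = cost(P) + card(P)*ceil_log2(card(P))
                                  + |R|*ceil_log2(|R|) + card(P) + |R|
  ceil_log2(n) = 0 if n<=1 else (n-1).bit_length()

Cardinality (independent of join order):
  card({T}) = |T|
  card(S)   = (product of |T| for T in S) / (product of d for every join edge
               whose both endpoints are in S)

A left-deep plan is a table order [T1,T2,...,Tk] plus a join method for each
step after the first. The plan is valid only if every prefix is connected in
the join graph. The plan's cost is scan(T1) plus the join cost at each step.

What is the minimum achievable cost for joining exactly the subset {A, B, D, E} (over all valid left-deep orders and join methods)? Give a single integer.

Selinger DP over subsets of {A,B,D,E}:
  {A}: scan cost=60, card=60
  {D}: scan cost=20, card=20
  {E}: scan cost=400, card=400
  {B}: scan cost=500, card=500
  {AD}: card=60; try (D,hash)→320, (D,nl_idx)→420, (A,merge)→560, (D,merge)→600, (A,hash)→760, (A,nl)→1220 …(+1); best=320 via (D,hash)
  {DE}: card=40; try (E,nl_idx)→240, (D,hash)→1000, (D,nl_idx)→2440, (E,merge)→4140, (D,merge)→4520, (E,hash)→7240 …(+2); best=240 via (E,nl_idx)
  {BE}: card=40000; try (E,hash)→8200, (B,merge)→9400, (E,merge)→9500, (B,hash)→9800, (B,nl_idx)→44000, (E,nl_idx)→45000 …(+2); best=8200 via (E,hash)
  {ADE}: card=120; try (A,merge)→940, (E,nl_idx)→980, (A,hash)→1000, (A,nl)→2640, (E,merge)→4740, (E,hash)→7580 …(+1); best=940 via (A,merge)
  {BDE}: card=4000; try (B,nl_idx)→4600, (B,merge)→5520, (B,hash)→9280, (B,nl)→20240, (D,hash)→48400, (D,nl_idx)→212200 …(+2); best=4600 via (B,nl_idx)
  {ABDE}: card=12000; try (B,merge)→6900, (A,hash)→9320, (B,hash)→10060, (B,nl_idx)→14020, (A,merge)→57020, (B,nl)→60940 …(+1); best=6900 via (B,merge)

6900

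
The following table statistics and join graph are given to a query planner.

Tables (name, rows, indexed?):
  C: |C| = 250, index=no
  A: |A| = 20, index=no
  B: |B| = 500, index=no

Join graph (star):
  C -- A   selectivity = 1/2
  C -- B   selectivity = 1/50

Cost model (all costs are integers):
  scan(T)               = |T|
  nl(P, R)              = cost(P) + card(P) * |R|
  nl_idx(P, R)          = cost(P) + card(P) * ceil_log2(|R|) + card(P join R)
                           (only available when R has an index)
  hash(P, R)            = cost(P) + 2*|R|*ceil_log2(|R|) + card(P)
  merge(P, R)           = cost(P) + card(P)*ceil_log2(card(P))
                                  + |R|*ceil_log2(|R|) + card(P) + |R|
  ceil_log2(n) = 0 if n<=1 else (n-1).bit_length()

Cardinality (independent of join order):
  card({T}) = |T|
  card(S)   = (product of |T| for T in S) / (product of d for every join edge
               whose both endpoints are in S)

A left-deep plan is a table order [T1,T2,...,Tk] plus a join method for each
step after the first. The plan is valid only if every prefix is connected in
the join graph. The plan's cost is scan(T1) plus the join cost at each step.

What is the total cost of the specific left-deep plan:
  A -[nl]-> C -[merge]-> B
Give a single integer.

step 1: scan A: cost=20, card=20
step 2: join C via nl
    card(P join C) = 20*250/(2) = 2500
    cost = 20 + 20*250 = 5020
step 3: join B via merge
    card(P join B) = 2500*500/(50) = 25000
    cost = 5020 + 2500*12 + 500*9 + 2500 + 500 = 42520

42520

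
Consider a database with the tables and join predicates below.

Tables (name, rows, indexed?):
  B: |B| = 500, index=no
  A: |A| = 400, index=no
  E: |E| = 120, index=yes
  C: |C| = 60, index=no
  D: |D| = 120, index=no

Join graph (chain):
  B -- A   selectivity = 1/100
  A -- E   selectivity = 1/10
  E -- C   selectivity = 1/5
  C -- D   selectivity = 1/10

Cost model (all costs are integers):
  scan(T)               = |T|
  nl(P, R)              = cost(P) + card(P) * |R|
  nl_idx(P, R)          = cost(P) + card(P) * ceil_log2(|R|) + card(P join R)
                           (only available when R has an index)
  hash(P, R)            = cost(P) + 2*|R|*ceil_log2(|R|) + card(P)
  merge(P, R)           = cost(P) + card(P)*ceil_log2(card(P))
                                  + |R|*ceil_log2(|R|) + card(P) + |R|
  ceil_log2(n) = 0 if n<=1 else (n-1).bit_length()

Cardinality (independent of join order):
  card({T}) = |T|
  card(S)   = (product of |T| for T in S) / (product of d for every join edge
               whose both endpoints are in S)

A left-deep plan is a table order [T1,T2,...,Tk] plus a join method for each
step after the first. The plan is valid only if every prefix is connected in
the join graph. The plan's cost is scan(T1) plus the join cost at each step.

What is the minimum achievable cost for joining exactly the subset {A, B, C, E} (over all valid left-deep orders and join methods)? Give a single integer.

36600

Selinger DP over subsets of {A,B,C,E}:
  {B}: scan cost=500, card=500
  {A}: scan cost=400, card=400
  {E}: scan cost=120, card=120
  {C}: scan cost=60, card=60
  {AB}: card=2000; try (A,hash)→8200, (B,merge)→9400, (A,merge)→9500, (B,hash)→9800, (B,nl)→200400, (A,nl)→200500; best=8200 via (A,hash)
  {AE}: card=4800; try (E,hash)→2480, (A,merge)→5080, (E,merge)→5360, (A,hash)→7440, (E,nl_idx)→8000, (A,nl)→48120 …(+1); best=2480 via (E,hash)
  {CE}: card=1440; try (C,hash)→960, (E,merge)→1440, (C,merge)→1500, (E,hash)→1800, (E,nl_idx)→1920, (E,nl)→7260 …(+1); best=960 via (C,hash)
  {ABE}: card=24000; try (E,hash)→11880, (B,hash)→16280, (E,merge)→33160, (E,nl_idx)→46200, (B,merge)→74680, (E,nl)→248200 …(+1); best=11880 via (E,hash)
  {ACE}: card=57600; try (C,hash)→8000, (A,hash)→9600, (A,merge)→22240, (C,merge)→70100, (C,nl)→290480, (A,nl)→576960; best=8000 via (C,hash)
  {ABCE}: card=288000; try (C,hash)→36600, (B,hash)→74600, (C,merge)→396300, (B,merge)→992200, (C,nl)→1451880, (B,nl)→28808000; best=36600 via (C,hash)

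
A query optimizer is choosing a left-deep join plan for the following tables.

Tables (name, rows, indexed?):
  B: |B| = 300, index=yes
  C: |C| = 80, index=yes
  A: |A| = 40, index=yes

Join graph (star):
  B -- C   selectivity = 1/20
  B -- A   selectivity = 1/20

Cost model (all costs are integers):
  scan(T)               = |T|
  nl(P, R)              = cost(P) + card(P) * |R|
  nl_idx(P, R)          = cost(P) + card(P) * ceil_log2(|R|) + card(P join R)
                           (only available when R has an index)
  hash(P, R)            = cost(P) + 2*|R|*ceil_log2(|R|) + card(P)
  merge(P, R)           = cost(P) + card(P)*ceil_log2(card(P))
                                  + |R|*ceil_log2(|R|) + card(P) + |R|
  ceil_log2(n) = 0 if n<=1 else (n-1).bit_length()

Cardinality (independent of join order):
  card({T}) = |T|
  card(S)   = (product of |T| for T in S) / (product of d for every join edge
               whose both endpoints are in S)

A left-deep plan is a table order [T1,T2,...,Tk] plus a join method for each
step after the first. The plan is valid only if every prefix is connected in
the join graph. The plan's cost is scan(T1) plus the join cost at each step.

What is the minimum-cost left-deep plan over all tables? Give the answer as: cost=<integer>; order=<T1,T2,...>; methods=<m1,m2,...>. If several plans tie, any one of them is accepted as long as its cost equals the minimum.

Selinger DP (subsets sized 1..n):
  {B}: scan cost=300, card=300
  {C}: scan cost=80, card=80
  {A}: scan cost=40, card=40
  {BC}: card=1200; try (C,hash)→1720, (B,nl_idx)→2000, (C,nl_idx)→3600, (B,merge)→3720, (C,merge)→3940, (B,hash)→5560 …(+2); best=1720 via (C,hash)
  {AB}: card=600; try (B,nl_idx)→1000, (A,hash)→1080, (A,nl_idx)→2700, (B,merge)→3320, (A,merge)→3580, (B,hash)→5480 …(+2); best=1000 via (B,nl_idx)
  {ABC}: card=2400; try (C,hash)→2720, (A,hash)→3400, (C,nl_idx)→7600, (C,merge)→8240, (A,nl_idx)→11320, (A,merge)→16400 …(+2); best=2720 via (C,hash)

cost=2720; order=A,B,C; methods=nl_idx,hash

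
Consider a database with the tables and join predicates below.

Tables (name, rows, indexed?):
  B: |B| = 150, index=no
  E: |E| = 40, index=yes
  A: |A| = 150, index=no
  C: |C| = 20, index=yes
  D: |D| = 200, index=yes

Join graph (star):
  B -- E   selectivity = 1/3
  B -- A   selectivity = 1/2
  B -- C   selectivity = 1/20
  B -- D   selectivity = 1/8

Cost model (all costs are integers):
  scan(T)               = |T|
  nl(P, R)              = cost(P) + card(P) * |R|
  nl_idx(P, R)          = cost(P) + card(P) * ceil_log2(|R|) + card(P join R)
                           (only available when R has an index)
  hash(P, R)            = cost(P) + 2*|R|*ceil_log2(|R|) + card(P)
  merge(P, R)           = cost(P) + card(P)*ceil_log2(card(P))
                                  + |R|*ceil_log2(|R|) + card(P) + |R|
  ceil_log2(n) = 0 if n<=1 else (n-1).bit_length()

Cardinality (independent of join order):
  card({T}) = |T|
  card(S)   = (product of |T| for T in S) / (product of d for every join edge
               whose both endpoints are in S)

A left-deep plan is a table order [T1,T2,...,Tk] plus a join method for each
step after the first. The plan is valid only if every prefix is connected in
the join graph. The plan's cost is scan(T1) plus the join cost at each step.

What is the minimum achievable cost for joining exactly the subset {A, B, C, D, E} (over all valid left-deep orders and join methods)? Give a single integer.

58730

Selinger DP over subsets of {A,B,C,D,E}:
  {B}: scan cost=150, card=150
  {E}: scan cost=40, card=40
  {A}: scan cost=150, card=150
  {C}: scan cost=20, card=20
  {D}: scan cost=200, card=200
  {BE}: card=2000; try (E,hash)→780, (B,merge)→1670, (E,merge)→1780, (B,hash)→2480, (E,nl_idx)→3050, (B,nl)→6040 …(+1); best=780 via (E,hash)
  {AB}: card=11250; try (B,hash)→2700, (A,hash)→2700, (B,merge)→2850, (A,merge)→2850, (B,nl)→22650, (A,nl)→22650; best=2700 via (B,hash)
  {BC}: card=150; try (C,hash)→500, (C,nl_idx)→1050, (B,merge)→1490, (C,merge)→1620, (B,hash)→2440, (B,nl)→3020 …(+1); best=500 via (C,hash)
  {BD}: card=3750; try (B,hash)→2800, (D,merge)→3300, (B,merge)→3350, (D,hash)→3500, (D,nl_idx)→5100, (D,nl)→30150 …(+1); best=2800 via (B,hash)
  {ABE}: card=150000; try (A,hash)→5180, (E,hash)→14430, (A,merge)→26130, (E,merge)→171730, (E,nl_idx)→220200, (A,nl)→300780 …(+1); best=5180 via (A,hash)
  {BCE}: card=2000; try (E,hash)→1130, (E,merge)→2130, (C,hash)→2980, (E,nl_idx)→3400, (E,nl)→6500, (C,nl_idx)→12780 …(+2); best=1130 via (E,hash)
  {BDE}: card=50000; try (D,hash)→5980, (E,hash)→7030, (D,merge)→26580, (E,merge)→51830, (D,nl_idx)→66780, (E,nl_idx)→75300 …(+2); best=5980 via (D,hash)
  {ABC}: card=11250; try (A,hash)→3050, (A,merge)→3200, (C,hash)→14150, (A,nl)→23000, (C,nl_idx)→70200, (C,merge)→171570 …(+1); best=3050 via (A,hash)
  {ABD}: card=281250; try (A,hash)→8950, (D,hash)→17150, (A,merge)→52900, (D,merge)→173250, (D,nl_idx)→373950, (A,nl)→565300 …(+1); best=8950 via (A,hash)
  {BCD}: card=3750; try (D,merge)→3650, (D,hash)→3850, (D,nl_idx)→5450, (C,hash)→6750, (C,nl_idx)→25300, (D,nl)→30500 …(+2); best=3650 via (D,merge)
  {ABCE}: card=150000; try (A,hash)→5530, (E,hash)→14780, (A,merge)→26480, (C,hash)→155380, (E,merge)→172080, (E,nl_idx)→220550 …(+5); best=5530 via (A,hash)
  {ABDE}: card=3750000; try (A,hash)→58380, (D,hash)→158380, (E,hash)→290680, (A,merge)→857330, (D,merge)→2856980, (D,nl_idx)→4955180 …(+5); best=58380 via (A,hash)
  {BCDE}: card=50000; try (D,hash)→6330, (E,hash)→7880, (D,merge)→26930, (E,merge)→52680, (C,hash)→56180, (D,nl_idx)→67130 …(+6); best=6330 via (D,hash)
  {ABCD}: card=281250; try (A,hash)→9800, (D,hash)→17500, (A,merge)→53750, (D,merge)→173600, (C,hash)→290400, (D,nl_idx)→374300 …(+5); best=9800 via (A,hash)
  {ABCDE}: card=3750000; try (A,hash)→58730, (D,hash)→158730, (E,hash)→291530, (A,merge)→857680, (D,merge)→2857330, (C,hash)→3808580 …(+9); best=58730 via (A,hash)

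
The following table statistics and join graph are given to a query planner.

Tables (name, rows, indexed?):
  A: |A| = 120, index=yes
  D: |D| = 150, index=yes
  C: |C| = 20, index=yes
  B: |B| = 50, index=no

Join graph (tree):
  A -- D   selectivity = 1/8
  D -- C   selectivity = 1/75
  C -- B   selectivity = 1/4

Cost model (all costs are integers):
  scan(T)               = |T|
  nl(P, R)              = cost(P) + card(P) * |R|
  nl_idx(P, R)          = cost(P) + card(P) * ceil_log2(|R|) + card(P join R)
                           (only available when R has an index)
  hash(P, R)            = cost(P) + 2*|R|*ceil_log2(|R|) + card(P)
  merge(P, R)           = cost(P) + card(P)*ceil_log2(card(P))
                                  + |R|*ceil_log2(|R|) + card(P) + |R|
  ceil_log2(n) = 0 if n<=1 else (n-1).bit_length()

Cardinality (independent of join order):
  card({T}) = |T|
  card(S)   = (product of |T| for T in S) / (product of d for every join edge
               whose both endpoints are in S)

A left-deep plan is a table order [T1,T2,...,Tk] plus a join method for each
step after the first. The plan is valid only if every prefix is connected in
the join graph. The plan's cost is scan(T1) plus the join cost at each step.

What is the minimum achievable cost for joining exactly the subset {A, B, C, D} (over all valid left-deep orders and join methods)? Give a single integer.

Selinger DP over subsets of {A,B,C,D}:
  {A}: scan cost=120, card=120
  {D}: scan cost=150, card=150
  {C}: scan cost=20, card=20
  {B}: scan cost=50, card=50
  {AD}: card=2250; try (A,hash)→1980, (D,merge)→2430, (A,merge)→2460, (D,hash)→2640, (D,nl_idx)→3330, (A,nl_idx)→3450 …(+2); best=1980 via (A,hash)
  {CD}: card=40; try (D,nl_idx)→220, (C,hash)→500, (C,nl_idx)→940, (D,merge)→1490, (C,merge)→1620, (D,hash)→2440 …(+2); best=220 via (D,nl_idx)
  {BC}: card=250; try (C,hash)→300, (B,merge)→490, (C,merge)→520, (C,nl_idx)→550, (B,hash)→640, (B,nl)→1020 …(+1); best=300 via (C,hash)
  {ACD}: card=600; try (A,nl_idx)→1100, (A,merge)→1460, (A,hash)→1940, (C,hash)→4430, (A,nl)→5020, (C,nl_idx)→13830 …(+2); best=1100 via (A,nl_idx)
  {BCD}: card=500; try (B,merge)→850, (B,hash)→860, (B,nl)→2220, (D,nl_idx)→2800, (D,hash)→2950, (D,merge)→3900 …(+1); best=850 via (B,merge)
  {ABCD}: card=7500; try (B,hash)→2300, (A,hash)→3030, (A,merge)→6810, (B,merge)→8050, (A,nl_idx)→11850, (B,nl)→31100 …(+1); best=2300 via (B,hash)

2300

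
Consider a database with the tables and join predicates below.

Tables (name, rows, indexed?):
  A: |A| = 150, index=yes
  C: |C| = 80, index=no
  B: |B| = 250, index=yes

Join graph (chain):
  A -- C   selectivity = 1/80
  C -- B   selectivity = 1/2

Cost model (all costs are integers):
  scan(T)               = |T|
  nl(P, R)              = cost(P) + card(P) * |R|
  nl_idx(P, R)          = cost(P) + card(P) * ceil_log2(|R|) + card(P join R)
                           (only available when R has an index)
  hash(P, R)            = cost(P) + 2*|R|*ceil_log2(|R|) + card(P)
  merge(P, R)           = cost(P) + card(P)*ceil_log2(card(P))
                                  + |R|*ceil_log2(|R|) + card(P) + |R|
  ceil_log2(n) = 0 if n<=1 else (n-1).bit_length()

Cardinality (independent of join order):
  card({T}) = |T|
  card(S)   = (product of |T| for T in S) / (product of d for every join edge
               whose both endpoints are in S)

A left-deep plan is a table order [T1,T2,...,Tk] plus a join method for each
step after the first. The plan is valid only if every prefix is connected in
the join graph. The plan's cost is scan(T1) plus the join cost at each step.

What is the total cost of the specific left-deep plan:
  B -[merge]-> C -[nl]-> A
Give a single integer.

1503140

step 1: scan B: cost=250, card=250
step 2: join C via merge
    card(P join C) = 250*80/(2) = 10000
    cost = 250 + 250*8 + 80*7 + 250 + 80 = 3140
step 3: join A via nl
    card(P join A) = 10000*150/(80) = 18750
    cost = 3140 + 10000*150 = 1503140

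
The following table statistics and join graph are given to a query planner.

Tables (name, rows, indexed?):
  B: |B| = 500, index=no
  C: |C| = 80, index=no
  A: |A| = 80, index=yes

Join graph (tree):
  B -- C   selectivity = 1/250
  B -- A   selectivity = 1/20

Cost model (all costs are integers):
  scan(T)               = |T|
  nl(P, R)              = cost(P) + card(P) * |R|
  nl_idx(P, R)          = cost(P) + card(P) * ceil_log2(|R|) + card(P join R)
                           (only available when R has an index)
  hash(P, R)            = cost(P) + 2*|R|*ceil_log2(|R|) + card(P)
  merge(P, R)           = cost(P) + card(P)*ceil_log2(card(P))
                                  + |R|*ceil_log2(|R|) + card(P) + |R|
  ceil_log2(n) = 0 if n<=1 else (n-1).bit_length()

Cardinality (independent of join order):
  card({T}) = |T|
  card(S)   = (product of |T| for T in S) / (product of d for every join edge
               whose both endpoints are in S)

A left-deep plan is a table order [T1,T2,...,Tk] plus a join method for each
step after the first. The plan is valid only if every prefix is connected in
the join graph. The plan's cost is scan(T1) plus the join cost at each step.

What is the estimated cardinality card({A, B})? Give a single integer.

2000

Tables in S: A(80), B(500)
Edges inside S: B-A(d=20)
numerator = 80 * 500 = 40000
denominator = 20 = 20
card(S) = 40000 / 20 = 2000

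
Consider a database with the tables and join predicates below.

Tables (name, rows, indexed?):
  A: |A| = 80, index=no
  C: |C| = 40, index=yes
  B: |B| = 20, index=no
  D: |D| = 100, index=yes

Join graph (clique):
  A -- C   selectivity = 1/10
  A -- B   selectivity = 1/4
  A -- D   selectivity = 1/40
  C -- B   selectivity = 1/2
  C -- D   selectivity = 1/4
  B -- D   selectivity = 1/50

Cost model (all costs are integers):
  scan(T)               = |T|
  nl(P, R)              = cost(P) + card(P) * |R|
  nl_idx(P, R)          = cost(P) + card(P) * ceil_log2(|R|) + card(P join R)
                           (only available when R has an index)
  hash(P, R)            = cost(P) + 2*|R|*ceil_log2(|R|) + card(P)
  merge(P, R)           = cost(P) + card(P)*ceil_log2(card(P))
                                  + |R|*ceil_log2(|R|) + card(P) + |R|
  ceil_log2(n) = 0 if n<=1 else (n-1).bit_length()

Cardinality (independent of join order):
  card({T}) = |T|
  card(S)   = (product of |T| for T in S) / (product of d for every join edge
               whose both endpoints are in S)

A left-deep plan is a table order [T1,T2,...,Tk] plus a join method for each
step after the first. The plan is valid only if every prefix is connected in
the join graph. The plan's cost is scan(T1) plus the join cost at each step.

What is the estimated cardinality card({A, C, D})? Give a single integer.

200

Tables in S: A(80), C(40), D(100)
Edges inside S: A-C(d=10), A-D(d=40), C-D(d=4)
numerator = 80 * 40 * 100 = 320000
denominator = 10 * 40 * 4 = 1600
card(S) = 320000 / 1600 = 200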